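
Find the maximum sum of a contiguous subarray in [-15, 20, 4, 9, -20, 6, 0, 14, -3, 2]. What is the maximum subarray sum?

Using Kadane's algorithm on [-15, 20, 4, 9, -20, 6, 0, 14, -3, 2]:

Scanning through the array:
Position 1 (value 20): max_ending_here = 20, max_so_far = 20
Position 2 (value 4): max_ending_here = 24, max_so_far = 24
Position 3 (value 9): max_ending_here = 33, max_so_far = 33
Position 4 (value -20): max_ending_here = 13, max_so_far = 33
Position 5 (value 6): max_ending_here = 19, max_so_far = 33
Position 6 (value 0): max_ending_here = 19, max_so_far = 33
Position 7 (value 14): max_ending_here = 33, max_so_far = 33
Position 8 (value -3): max_ending_here = 30, max_so_far = 33
Position 9 (value 2): max_ending_here = 32, max_so_far = 33

Maximum subarray: [20, 4, 9]
Maximum sum: 33

The maximum subarray is [20, 4, 9] with sum 33. This subarray runs from index 1 to index 3.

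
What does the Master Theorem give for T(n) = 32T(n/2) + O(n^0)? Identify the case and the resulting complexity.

Master Theorem for T(n) = 32T(n/2) + O(n^0):

a = 32, b = 2, c = 0
log_b(a) = log_2(32) = 5.0000

Case 1: c = 0 < log_2(32) = 5.0000
T(n) = O(n^(log_2 32)) = O(n^5)

For T(n) = 32T(n/2) + O(n^0): log_2(32) = 5.0000. This is Case 1 of the Master Theorem (c < log_b(a), work dominated by leaves), giving O(n^5).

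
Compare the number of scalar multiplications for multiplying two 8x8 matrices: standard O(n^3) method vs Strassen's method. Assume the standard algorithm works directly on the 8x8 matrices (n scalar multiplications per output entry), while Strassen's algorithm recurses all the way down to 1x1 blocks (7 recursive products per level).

Matrix multiplication for 8x8 matrices:

Standard algorithm: 8^3 = 512 multiplications
Strassen's algorithm: 7^(log2(8)) = 7^3 = 343 multiplications
Savings: 512 - 343 = 169 multiplications

Standard: 512 multiplications (8^3). Strassen: 343 multiplications (7^3). Strassen reduces 8 recursive multiplications to 7 at each level.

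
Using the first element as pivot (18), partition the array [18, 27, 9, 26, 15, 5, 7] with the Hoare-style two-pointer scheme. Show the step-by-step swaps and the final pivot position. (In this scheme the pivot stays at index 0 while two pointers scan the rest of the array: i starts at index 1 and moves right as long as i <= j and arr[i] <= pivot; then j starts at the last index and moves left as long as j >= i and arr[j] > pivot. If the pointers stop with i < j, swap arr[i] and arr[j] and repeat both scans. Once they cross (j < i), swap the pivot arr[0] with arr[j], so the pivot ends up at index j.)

Hoare-style two-pointer partition with pivot = 18:

Initial array: [18, 27, 9, 26, 15, 5, 7]

Pointers start at i = 1, j = 6.
i stops at index 1 (arr[1]=27 > 18), j stops at index 6 (arr[6]=7 <= 18): swap arr[1] and arr[6], array becomes [18, 7, 9, 26, 15, 5, 27]
i stops at index 3 (arr[3]=26 > 18), j stops at index 5 (arr[5]=5 <= 18): swap arr[3] and arr[5], array becomes [18, 7, 9, 5, 15, 26, 27]
i ends at 5, j ends at 4: the pointers have crossed (j < i), so scanning stops.

Swap pivot arr[0] with arr[4] to place pivot at position 4: [15, 7, 9, 5, 18, 26, 27]
Pivot position: 4

After partitioning with pivot 18, the array becomes [15, 7, 9, 5, 18, 26, 27]. The pivot is placed at index 4. All elements to the left of the pivot are <= 18, and all elements to the right are > 18.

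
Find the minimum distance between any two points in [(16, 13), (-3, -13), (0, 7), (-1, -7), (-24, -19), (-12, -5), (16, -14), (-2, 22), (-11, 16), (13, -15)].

Computing all pairwise distances among 10 points:

d((16, 13), (-3, -13)) = 32.2025
d((16, 13), (0, 7)) = 17.088
d((16, 13), (-1, -7)) = 26.2488
d((16, 13), (-24, -19)) = 51.225
d((16, 13), (-12, -5)) = 33.2866
d((16, 13), (16, -14)) = 27.0
d((16, 13), (-2, 22)) = 20.1246
d((16, 13), (-11, 16)) = 27.1662
d((16, 13), (13, -15)) = 28.1603
d((-3, -13), (0, 7)) = 20.2237
d((-3, -13), (-1, -7)) = 6.3246
d((-3, -13), (-24, -19)) = 21.8403
d((-3, -13), (-12, -5)) = 12.0416
d((-3, -13), (16, -14)) = 19.0263
d((-3, -13), (-2, 22)) = 35.0143
d((-3, -13), (-11, 16)) = 30.0832
d((-3, -13), (13, -15)) = 16.1245
d((0, 7), (-1, -7)) = 14.0357
d((0, 7), (-24, -19)) = 35.3836
d((0, 7), (-12, -5)) = 16.9706
d((0, 7), (16, -14)) = 26.4008
d((0, 7), (-2, 22)) = 15.1327
d((0, 7), (-11, 16)) = 14.2127
d((0, 7), (13, -15)) = 25.5539
d((-1, -7), (-24, -19)) = 25.9422
d((-1, -7), (-12, -5)) = 11.1803
d((-1, -7), (16, -14)) = 18.3848
d((-1, -7), (-2, 22)) = 29.0172
d((-1, -7), (-11, 16)) = 25.0799
d((-1, -7), (13, -15)) = 16.1245
d((-24, -19), (-12, -5)) = 18.4391
d((-24, -19), (16, -14)) = 40.3113
d((-24, -19), (-2, 22)) = 46.5296
d((-24, -19), (-11, 16)) = 37.3363
d((-24, -19), (13, -15)) = 37.2156
d((-12, -5), (16, -14)) = 29.4109
d((-12, -5), (-2, 22)) = 28.7924
d((-12, -5), (-11, 16)) = 21.0238
d((-12, -5), (13, -15)) = 26.9258
d((16, -14), (-2, 22)) = 40.2492
d((16, -14), (-11, 16)) = 40.3609
d((16, -14), (13, -15)) = 3.1623 <-- minimum
d((-2, 22), (-11, 16)) = 10.8167
d((-2, 22), (13, -15)) = 39.9249
d((-11, 16), (13, -15)) = 39.2046

Closest pair: (16, -14) and (13, -15) with distance 3.1623

The closest pair is (16, -14) and (13, -15) with Euclidean distance 3.1623. For 10 points, brute-force pairwise comparison is shown above. For large n, the divide-and-conquer algorithm (sort by x, recurse on halves, check the dividing strip) achieves O(n log n).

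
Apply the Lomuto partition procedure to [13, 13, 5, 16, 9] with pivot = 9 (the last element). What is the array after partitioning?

Lomuto partition with pivot = 9:

Initial array: [13, 13, 5, 16, 9]

arr[0]=13 > 9: no swap
arr[1]=13 > 9: no swap
arr[2]=5 <= 9: swap with position 0, array becomes [5, 13, 13, 16, 9]
arr[3]=16 > 9: no swap

Place pivot at position 1: [5, 9, 13, 16, 13]
Pivot position: 1

After partitioning with pivot 9, the array becomes [5, 9, 13, 16, 13]. The pivot is placed at index 1. All elements to the left of the pivot are <= 9, and all elements to the right are > 9.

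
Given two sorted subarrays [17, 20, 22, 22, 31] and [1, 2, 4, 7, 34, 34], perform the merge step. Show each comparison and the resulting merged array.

Merging process:

Compare 17 vs 1: take 1 from right. Merged: [1]
Compare 17 vs 2: take 2 from right. Merged: [1, 2]
Compare 17 vs 4: take 4 from right. Merged: [1, 2, 4]
Compare 17 vs 7: take 7 from right. Merged: [1, 2, 4, 7]
Compare 17 vs 34: take 17 from left. Merged: [1, 2, 4, 7, 17]
Compare 20 vs 34: take 20 from left. Merged: [1, 2, 4, 7, 17, 20]
Compare 22 vs 34: take 22 from left. Merged: [1, 2, 4, 7, 17, 20, 22]
Compare 22 vs 34: take 22 from left. Merged: [1, 2, 4, 7, 17, 20, 22, 22]
Compare 31 vs 34: take 31 from left. Merged: [1, 2, 4, 7, 17, 20, 22, 22, 31]
Append remaining from right: [34, 34]. Merged: [1, 2, 4, 7, 17, 20, 22, 22, 31, 34, 34]

Final merged array: [1, 2, 4, 7, 17, 20, 22, 22, 31, 34, 34]
Total comparisons: 9

The merged array is [1, 2, 4, 7, 17, 20, 22, 22, 31, 34, 34], requiring 9 comparisons. The merge step runs in O(n) time where n is the total number of elements.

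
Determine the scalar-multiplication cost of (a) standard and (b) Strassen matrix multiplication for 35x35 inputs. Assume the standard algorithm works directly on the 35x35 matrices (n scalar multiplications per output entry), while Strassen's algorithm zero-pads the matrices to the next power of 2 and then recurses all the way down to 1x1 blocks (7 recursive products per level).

Matrix multiplication for 35x35 matrices:

Strassen's algorithm requires power-of-2 dimensions. Pad 35x35 to 64x64 (next power of 2).

Standard algorithm: 35^3 = 42875 multiplications
Strassen's algorithm: 7^(log2(64)) = 7^6 = 117649 multiplications
Difference: 42875 - 117649 = -74774 (Strassen uses MORE here due to padding overhead — for small or just-over-power-of-2 n, padding can outweigh the per-level savings)

Standard: 42875 multiplications (35^3). Strassen: 117649 multiplications (7^6, after padding to 64x64). Strassen reduces 8 recursive multiplications to 7 at each level.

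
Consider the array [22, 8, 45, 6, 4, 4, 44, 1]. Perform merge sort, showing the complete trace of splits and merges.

Merge sort trace:

Split: [22, 8, 45, 6, 4, 4, 44, 1] -> [22, 8, 45, 6] and [4, 4, 44, 1]
  Split: [22, 8, 45, 6] -> [22, 8] and [45, 6]
    Split: [22, 8] -> [22] and [8]
    Merge: [22] + [8] -> [8, 22]
    Split: [45, 6] -> [45] and [6]
    Merge: [45] + [6] -> [6, 45]
  Merge: [8, 22] + [6, 45] -> [6, 8, 22, 45]
  Split: [4, 4, 44, 1] -> [4, 4] and [44, 1]
    Split: [4, 4] -> [4] and [4]
    Merge: [4] + [4] -> [4, 4]
    Split: [44, 1] -> [44] and [1]
    Merge: [44] + [1] -> [1, 44]
  Merge: [4, 4] + [1, 44] -> [1, 4, 4, 44]
Merge: [6, 8, 22, 45] + [1, 4, 4, 44] -> [1, 4, 4, 6, 8, 22, 44, 45]

Final sorted array: [1, 4, 4, 6, 8, 22, 44, 45]

The merge sort proceeds by recursively splitting the array and merging sorted halves.
After all merges, the sorted array is [1, 4, 4, 6, 8, 22, 44, 45].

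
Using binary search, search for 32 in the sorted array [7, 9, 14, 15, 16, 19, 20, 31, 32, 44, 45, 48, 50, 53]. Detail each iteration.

Binary search for 32 in [7, 9, 14, 15, 16, 19, 20, 31, 32, 44, 45, 48, 50, 53]:

lo=0, hi=13, mid=6, arr[mid]=20 -> 20 < 32, search right half
lo=7, hi=13, mid=10, arr[mid]=45 -> 45 > 32, search left half
lo=7, hi=9, mid=8, arr[mid]=32 -> Found target at index 8!

Binary search finds 32 at index 8 after 3 comparisons. The search repeatedly halves the search space by comparing with the middle element.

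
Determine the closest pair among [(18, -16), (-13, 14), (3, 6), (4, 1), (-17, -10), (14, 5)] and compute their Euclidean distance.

Computing all pairwise distances among 6 points:

d((18, -16), (-13, 14)) = 43.1393
d((18, -16), (3, 6)) = 26.6271
d((18, -16), (4, 1)) = 22.0227
d((18, -16), (-17, -10)) = 35.5106
d((18, -16), (14, 5)) = 21.3776
d((-13, 14), (3, 6)) = 17.8885
d((-13, 14), (4, 1)) = 21.4009
d((-13, 14), (-17, -10)) = 24.3311
d((-13, 14), (14, 5)) = 28.4605
d((3, 6), (4, 1)) = 5.099 <-- minimum
d((3, 6), (-17, -10)) = 25.6125
d((3, 6), (14, 5)) = 11.0454
d((4, 1), (-17, -10)) = 23.7065
d((4, 1), (14, 5)) = 10.7703
d((-17, -10), (14, 5)) = 34.4384

Closest pair: (3, 6) and (4, 1) with distance 5.099

The closest pair is (3, 6) and (4, 1) with Euclidean distance 5.099. For 6 points, brute-force pairwise comparison is shown above. For large n, the divide-and-conquer algorithm (sort by x, recurse on halves, check the dividing strip) achieves O(n log n).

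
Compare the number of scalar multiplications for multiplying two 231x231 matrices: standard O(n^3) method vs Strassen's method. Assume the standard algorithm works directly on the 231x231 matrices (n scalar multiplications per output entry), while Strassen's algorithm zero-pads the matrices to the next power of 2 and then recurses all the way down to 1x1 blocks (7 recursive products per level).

Matrix multiplication for 231x231 matrices:

Strassen's algorithm requires power-of-2 dimensions. Pad 231x231 to 256x256 (next power of 2).

Standard algorithm: 231^3 = 12326391 multiplications
Strassen's algorithm: 7^(log2(256)) = 7^8 = 5764801 multiplications
Savings: 12326391 - 5764801 = 6561590 multiplications

Standard: 12326391 multiplications (231^3). Strassen: 5764801 multiplications (7^8, after padding to 256x256). Strassen reduces 8 recursive multiplications to 7 at each level.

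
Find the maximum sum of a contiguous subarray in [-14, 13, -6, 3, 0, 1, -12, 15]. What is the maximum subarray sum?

Using Kadane's algorithm on [-14, 13, -6, 3, 0, 1, -12, 15]:

Scanning through the array:
Position 1 (value 13): max_ending_here = 13, max_so_far = 13
Position 2 (value -6): max_ending_here = 7, max_so_far = 13
Position 3 (value 3): max_ending_here = 10, max_so_far = 13
Position 4 (value 0): max_ending_here = 10, max_so_far = 13
Position 5 (value 1): max_ending_here = 11, max_so_far = 13
Position 6 (value -12): max_ending_here = -1, max_so_far = 13
Position 7 (value 15): max_ending_here = 15, max_so_far = 15

Maximum subarray: [15]
Maximum sum: 15

The maximum subarray is [15] with sum 15. This subarray runs from index 7 to index 7.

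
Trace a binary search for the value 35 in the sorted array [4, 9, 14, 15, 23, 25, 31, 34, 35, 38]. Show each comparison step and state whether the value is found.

Binary search for 35 in [4, 9, 14, 15, 23, 25, 31, 34, 35, 38]:

lo=0, hi=9, mid=4, arr[mid]=23 -> 23 < 35, search right half
lo=5, hi=9, mid=7, arr[mid]=34 -> 34 < 35, search right half
lo=8, hi=9, mid=8, arr[mid]=35 -> Found target at index 8!

Binary search finds 35 at index 8 after 3 comparisons. The search repeatedly halves the search space by comparing with the middle element.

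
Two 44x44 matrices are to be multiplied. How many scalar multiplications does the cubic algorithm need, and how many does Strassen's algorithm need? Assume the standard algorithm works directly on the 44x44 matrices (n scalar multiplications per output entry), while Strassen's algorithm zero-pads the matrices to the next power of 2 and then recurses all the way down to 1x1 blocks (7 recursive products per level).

Matrix multiplication for 44x44 matrices:

Strassen's algorithm requires power-of-2 dimensions. Pad 44x44 to 64x64 (next power of 2).

Standard algorithm: 44^3 = 85184 multiplications
Strassen's algorithm: 7^(log2(64)) = 7^6 = 117649 multiplications
Difference: 85184 - 117649 = -32465 (Strassen uses MORE here due to padding overhead — for small or just-over-power-of-2 n, padding can outweigh the per-level savings)

Standard: 85184 multiplications (44^3). Strassen: 117649 multiplications (7^6, after padding to 64x64). Strassen reduces 8 recursive multiplications to 7 at each level.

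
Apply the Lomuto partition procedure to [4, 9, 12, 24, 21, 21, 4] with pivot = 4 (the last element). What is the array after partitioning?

Lomuto partition with pivot = 4:

Initial array: [4, 9, 12, 24, 21, 21, 4]

arr[0]=4 <= 4: swap with position 0, array becomes [4, 9, 12, 24, 21, 21, 4]
arr[1]=9 > 4: no swap
arr[2]=12 > 4: no swap
arr[3]=24 > 4: no swap
arr[4]=21 > 4: no swap
arr[5]=21 > 4: no swap

Place pivot at position 1: [4, 4, 12, 24, 21, 21, 9]
Pivot position: 1

After partitioning with pivot 4, the array becomes [4, 4, 12, 24, 21, 21, 9]. The pivot is placed at index 1. All elements to the left of the pivot are <= 4, and all elements to the right are > 4.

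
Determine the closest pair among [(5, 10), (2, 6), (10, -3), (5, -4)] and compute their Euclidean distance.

Computing all pairwise distances among 4 points:

d((5, 10), (2, 6)) = 5.0 <-- minimum
d((5, 10), (10, -3)) = 13.9284
d((5, 10), (5, -4)) = 14.0
d((2, 6), (10, -3)) = 12.0416
d((2, 6), (5, -4)) = 10.4403
d((10, -3), (5, -4)) = 5.099

Closest pair: (5, 10) and (2, 6) with distance 5.0

The closest pair is (5, 10) and (2, 6) with Euclidean distance 5.0. For 4 points, brute-force pairwise comparison is shown above. For large n, the divide-and-conquer algorithm (sort by x, recurse on halves, check the dividing strip) achieves O(n log n).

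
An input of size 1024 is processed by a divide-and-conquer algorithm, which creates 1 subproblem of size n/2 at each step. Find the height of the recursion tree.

For divide and conquer with division factor 2:

Problem sizes at each level:
Level 0: 1024
Level 1: 512
Level 2: 256
Level 3: 128
Level 4: 64
Level 5: 32
Level 6: 16
Level 7: 8
Level 8: 4
Level 9: 2
Level 10: 1

The root is level 0 and the size-1 base case is level 10 (the tree spans levels 0 through 10, i.e. 11 levels counting the root), so the depth is the number of divisions: log_2(1024) = 10

The recursion tree depth is log_2(1024) = 10. At each level, the problem size is divided by 2, so it takes 10 divisions to reduce to a base case of size 1. The algorithm makes 1 recursive call at each level.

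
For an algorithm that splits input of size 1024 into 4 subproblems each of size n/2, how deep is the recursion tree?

For divide and conquer with division factor 2:

Problem sizes at each level:
Level 0: 1024
Level 1: 512
Level 2: 256
Level 3: 128
Level 4: 64
Level 5: 32
Level 6: 16
Level 7: 8
Level 8: 4
Level 9: 2
Level 10: 1

The root is level 0 and the size-1 base case is level 10 (the tree spans levels 0 through 10, i.e. 11 levels counting the root), so the depth is the number of divisions: log_2(1024) = 10

The recursion tree depth is log_2(1024) = 10. At each level, the problem size is divided by 2, so it takes 10 divisions to reduce to a base case of size 1. The algorithm makes 4 recursive calls at each level.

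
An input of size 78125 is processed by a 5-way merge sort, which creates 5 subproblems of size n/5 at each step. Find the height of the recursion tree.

For divide and conquer with division factor 5:

Problem sizes at each level:
Level 0: 78125
Level 1: 15625
Level 2: 3125
Level 3: 625
Level 4: 125
Level 5: 25
Level 6: 5
Level 7: 1

The root is level 0 and the size-1 base case is level 7 (the tree spans levels 0 through 7, i.e. 8 levels counting the root), so the depth is the number of divisions: log_5(78125) = 7

The recursion tree depth is log_5(78125) = 7. At each level, the problem size is divided by 5, so it takes 7 divisions to reduce to a base case of size 1. The algorithm makes 5 recursive calls at each level.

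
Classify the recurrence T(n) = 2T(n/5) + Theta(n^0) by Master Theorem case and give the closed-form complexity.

Master Theorem for T(n) = 2T(n/5) + O(n^0):

a = 2, b = 5, c = 0
log_b(a) = log_5(2) = 0.4307

Case 1: c = 0 < log_5(2) = 0.4307
T(n) = O(n^(log_5 2))

For T(n) = 2T(n/5) + O(n^0): log_5(2) = 0.4307. This is Case 1 of the Master Theorem (c < log_b(a), work dominated by leaves), giving O(n^(log_5 2)).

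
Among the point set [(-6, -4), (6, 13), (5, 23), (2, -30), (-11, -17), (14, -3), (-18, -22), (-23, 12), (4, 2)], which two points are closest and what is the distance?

Computing all pairwise distances among 9 points:

d((-6, -4), (6, 13)) = 20.8087
d((-6, -4), (5, 23)) = 29.1548
d((-6, -4), (2, -30)) = 27.2029
d((-6, -4), (-11, -17)) = 13.9284
d((-6, -4), (14, -3)) = 20.025
d((-6, -4), (-18, -22)) = 21.6333
d((-6, -4), (-23, 12)) = 23.3452
d((-6, -4), (4, 2)) = 11.6619
d((6, 13), (5, 23)) = 10.0499
d((6, 13), (2, -30)) = 43.1856
d((6, 13), (-11, -17)) = 34.4819
d((6, 13), (14, -3)) = 17.8885
d((6, 13), (-18, -22)) = 42.4382
d((6, 13), (-23, 12)) = 29.0172
d((6, 13), (4, 2)) = 11.1803
d((5, 23), (2, -30)) = 53.0848
d((5, 23), (-11, -17)) = 43.0813
d((5, 23), (14, -3)) = 27.5136
d((5, 23), (-18, -22)) = 50.5371
d((5, 23), (-23, 12)) = 30.0832
d((5, 23), (4, 2)) = 21.0238
d((2, -30), (-11, -17)) = 18.3848
d((2, -30), (14, -3)) = 29.5466
d((2, -30), (-18, -22)) = 21.5407
d((2, -30), (-23, 12)) = 48.8774
d((2, -30), (4, 2)) = 32.0624
d((-11, -17), (14, -3)) = 28.6531
d((-11, -17), (-18, -22)) = 8.6023 <-- minimum
d((-11, -17), (-23, 12)) = 31.3847
d((-11, -17), (4, 2)) = 24.2074
d((14, -3), (-18, -22)) = 37.2156
d((14, -3), (-23, 12)) = 39.9249
d((14, -3), (4, 2)) = 11.1803
d((-18, -22), (-23, 12)) = 34.3657
d((-18, -22), (4, 2)) = 32.5576
d((-23, 12), (4, 2)) = 28.7924

Closest pair: (-11, -17) and (-18, -22) with distance 8.6023

The closest pair is (-11, -17) and (-18, -22) with Euclidean distance 8.6023. For 9 points, brute-force pairwise comparison is shown above. For large n, the divide-and-conquer algorithm (sort by x, recurse on halves, check the dividing strip) achieves O(n log n).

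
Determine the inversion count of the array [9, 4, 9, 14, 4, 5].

Finding inversions in [9, 4, 9, 14, 4, 5]:

(0, 1): arr[0]=9 > arr[1]=4
(0, 4): arr[0]=9 > arr[4]=4
(0, 5): arr[0]=9 > arr[5]=5
(2, 4): arr[2]=9 > arr[4]=4
(2, 5): arr[2]=9 > arr[5]=5
(3, 4): arr[3]=14 > arr[4]=4
(3, 5): arr[3]=14 > arr[5]=5

Total inversions: 7

The array has 7 inversion(s): (0,1), (0,4), (0,5), (2,4), (2,5), (3,4), (3,5). Each pair (i,j) satisfies i < j and arr[i] > arr[j].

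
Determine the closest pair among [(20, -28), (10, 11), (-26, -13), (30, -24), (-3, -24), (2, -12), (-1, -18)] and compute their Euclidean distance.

Computing all pairwise distances among 7 points:

d((20, -28), (10, 11)) = 40.2616
d((20, -28), (-26, -13)) = 48.3839
d((20, -28), (30, -24)) = 10.7703
d((20, -28), (-3, -24)) = 23.3452
d((20, -28), (2, -12)) = 24.0832
d((20, -28), (-1, -18)) = 23.2594
d((10, 11), (-26, -13)) = 43.2666
d((10, 11), (30, -24)) = 40.3113
d((10, 11), (-3, -24)) = 37.3363
d((10, 11), (2, -12)) = 24.3516
d((10, 11), (-1, -18)) = 31.0161
d((-26, -13), (30, -24)) = 57.0701
d((-26, -13), (-3, -24)) = 25.4951
d((-26, -13), (2, -12)) = 28.0179
d((-26, -13), (-1, -18)) = 25.4951
d((30, -24), (-3, -24)) = 33.0
d((30, -24), (2, -12)) = 30.4631
d((30, -24), (-1, -18)) = 31.5753
d((-3, -24), (2, -12)) = 13.0
d((-3, -24), (-1, -18)) = 6.3246 <-- minimum
d((2, -12), (-1, -18)) = 6.7082

Closest pair: (-3, -24) and (-1, -18) with distance 6.3246

The closest pair is (-3, -24) and (-1, -18) with Euclidean distance 6.3246. For 7 points, brute-force pairwise comparison is shown above. For large n, the divide-and-conquer algorithm (sort by x, recurse on halves, check the dividing strip) achieves O(n log n).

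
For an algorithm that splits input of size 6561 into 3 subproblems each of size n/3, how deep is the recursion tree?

For divide and conquer with division factor 3:

Problem sizes at each level:
Level 0: 6561
Level 1: 2187
Level 2: 729
Level 3: 243
Level 4: 81
Level 5: 27
Level 6: 9
Level 7: 3
Level 8: 1

The root is level 0 and the size-1 base case is level 8 (the tree spans levels 0 through 8, i.e. 9 levels counting the root), so the depth is the number of divisions: log_3(6561) = 8

The recursion tree depth is log_3(6561) = 8. At each level, the problem size is divided by 3, so it takes 8 divisions to reduce to a base case of size 1. The algorithm makes 3 recursive calls at each level.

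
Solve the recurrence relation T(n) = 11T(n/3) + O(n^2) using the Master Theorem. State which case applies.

Master Theorem for T(n) = 11T(n/3) + O(n^2):

a = 11, b = 3, c = 2
log_b(a) = log_3(11) = 2.1827

Case 1: c = 2 < log_3(11) = 2.1827
T(n) = O(n^(log_3 11))

For T(n) = 11T(n/3) + O(n^2): log_3(11) = 2.1827. This is Case 1 of the Master Theorem (c < log_b(a), work dominated by leaves), giving O(n^(log_3 11)).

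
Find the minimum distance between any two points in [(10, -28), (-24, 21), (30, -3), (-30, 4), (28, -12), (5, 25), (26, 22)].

Computing all pairwise distances among 7 points:

d((10, -28), (-24, 21)) = 59.6406
d((10, -28), (30, -3)) = 32.0156
d((10, -28), (-30, 4)) = 51.225
d((10, -28), (28, -12)) = 24.0832
d((10, -28), (5, 25)) = 53.2353
d((10, -28), (26, 22)) = 52.4976
d((-24, 21), (30, -3)) = 59.0931
d((-24, 21), (-30, 4)) = 18.0278
d((-24, 21), (28, -12)) = 61.5873
d((-24, 21), (5, 25)) = 29.2746
d((-24, 21), (26, 22)) = 50.01
d((30, -3), (-30, 4)) = 60.407
d((30, -3), (28, -12)) = 9.2195 <-- minimum
d((30, -3), (5, 25)) = 37.5366
d((30, -3), (26, 22)) = 25.318
d((-30, 4), (28, -12)) = 60.1664
d((-30, 4), (5, 25)) = 40.8167
d((-30, 4), (26, 22)) = 58.8218
d((28, -12), (5, 25)) = 43.566
d((28, -12), (26, 22)) = 34.0588
d((5, 25), (26, 22)) = 21.2132

Closest pair: (30, -3) and (28, -12) with distance 9.2195

The closest pair is (30, -3) and (28, -12) with Euclidean distance 9.2195. For 7 points, brute-force pairwise comparison is shown above. For large n, the divide-and-conquer algorithm (sort by x, recurse on halves, check the dividing strip) achieves O(n log n).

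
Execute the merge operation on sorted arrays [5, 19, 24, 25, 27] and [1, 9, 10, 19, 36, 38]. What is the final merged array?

Merging process:

Compare 5 vs 1: take 1 from right. Merged: [1]
Compare 5 vs 9: take 5 from left. Merged: [1, 5]
Compare 19 vs 9: take 9 from right. Merged: [1, 5, 9]
Compare 19 vs 10: take 10 from right. Merged: [1, 5, 9, 10]
Compare 19 vs 19: take 19 from left. Merged: [1, 5, 9, 10, 19]
Compare 24 vs 19: take 19 from right. Merged: [1, 5, 9, 10, 19, 19]
Compare 24 vs 36: take 24 from left. Merged: [1, 5, 9, 10, 19, 19, 24]
Compare 25 vs 36: take 25 from left. Merged: [1, 5, 9, 10, 19, 19, 24, 25]
Compare 27 vs 36: take 27 from left. Merged: [1, 5, 9, 10, 19, 19, 24, 25, 27]
Append remaining from right: [36, 38]. Merged: [1, 5, 9, 10, 19, 19, 24, 25, 27, 36, 38]

Final merged array: [1, 5, 9, 10, 19, 19, 24, 25, 27, 36, 38]
Total comparisons: 9

The merged array is [1, 5, 9, 10, 19, 19, 24, 25, 27, 36, 38], requiring 9 comparisons. The merge step runs in O(n) time where n is the total number of elements.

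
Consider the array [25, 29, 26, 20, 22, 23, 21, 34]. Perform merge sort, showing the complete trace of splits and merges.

Merge sort trace:

Split: [25, 29, 26, 20, 22, 23, 21, 34] -> [25, 29, 26, 20] and [22, 23, 21, 34]
  Split: [25, 29, 26, 20] -> [25, 29] and [26, 20]
    Split: [25, 29] -> [25] and [29]
    Merge: [25] + [29] -> [25, 29]
    Split: [26, 20] -> [26] and [20]
    Merge: [26] + [20] -> [20, 26]
  Merge: [25, 29] + [20, 26] -> [20, 25, 26, 29]
  Split: [22, 23, 21, 34] -> [22, 23] and [21, 34]
    Split: [22, 23] -> [22] and [23]
    Merge: [22] + [23] -> [22, 23]
    Split: [21, 34] -> [21] and [34]
    Merge: [21] + [34] -> [21, 34]
  Merge: [22, 23] + [21, 34] -> [21, 22, 23, 34]
Merge: [20, 25, 26, 29] + [21, 22, 23, 34] -> [20, 21, 22, 23, 25, 26, 29, 34]

Final sorted array: [20, 21, 22, 23, 25, 26, 29, 34]

The merge sort proceeds by recursively splitting the array and merging sorted halves.
After all merges, the sorted array is [20, 21, 22, 23, 25, 26, 29, 34].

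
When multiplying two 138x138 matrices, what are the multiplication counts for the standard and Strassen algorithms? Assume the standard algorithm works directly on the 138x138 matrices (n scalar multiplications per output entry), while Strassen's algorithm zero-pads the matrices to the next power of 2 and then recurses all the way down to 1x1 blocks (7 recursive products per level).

Matrix multiplication for 138x138 matrices:

Strassen's algorithm requires power-of-2 dimensions. Pad 138x138 to 256x256 (next power of 2).

Standard algorithm: 138^3 = 2628072 multiplications
Strassen's algorithm: 7^(log2(256)) = 7^8 = 5764801 multiplications
Difference: 2628072 - 5764801 = -3136729 (Strassen uses MORE here due to padding overhead — for small or just-over-power-of-2 n, padding can outweigh the per-level savings)

Standard: 2628072 multiplications (138^3). Strassen: 5764801 multiplications (7^8, after padding to 256x256). Strassen reduces 8 recursive multiplications to 7 at each level.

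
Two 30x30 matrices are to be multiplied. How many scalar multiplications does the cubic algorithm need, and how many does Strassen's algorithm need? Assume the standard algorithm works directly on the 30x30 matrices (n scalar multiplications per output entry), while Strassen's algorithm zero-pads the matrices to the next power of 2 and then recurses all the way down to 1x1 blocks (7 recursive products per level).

Matrix multiplication for 30x30 matrices:

Strassen's algorithm requires power-of-2 dimensions. Pad 30x30 to 32x32 (next power of 2).

Standard algorithm: 30^3 = 27000 multiplications
Strassen's algorithm: 7^(log2(32)) = 7^5 = 16807 multiplications
Savings: 27000 - 16807 = 10193 multiplications

Standard: 27000 multiplications (30^3). Strassen: 16807 multiplications (7^5, after padding to 32x32). Strassen reduces 8 recursive multiplications to 7 at each level.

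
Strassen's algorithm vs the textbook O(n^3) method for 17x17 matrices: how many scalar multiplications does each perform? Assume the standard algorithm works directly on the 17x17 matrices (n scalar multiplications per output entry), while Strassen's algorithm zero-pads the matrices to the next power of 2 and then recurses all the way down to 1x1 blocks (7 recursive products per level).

Matrix multiplication for 17x17 matrices:

Strassen's algorithm requires power-of-2 dimensions. Pad 17x17 to 32x32 (next power of 2).

Standard algorithm: 17^3 = 4913 multiplications
Strassen's algorithm: 7^(log2(32)) = 7^5 = 16807 multiplications
Difference: 4913 - 16807 = -11894 (Strassen uses MORE here due to padding overhead — for small or just-over-power-of-2 n, padding can outweigh the per-level savings)

Standard: 4913 multiplications (17^3). Strassen: 16807 multiplications (7^5, after padding to 32x32). Strassen reduces 8 recursive multiplications to 7 at each level.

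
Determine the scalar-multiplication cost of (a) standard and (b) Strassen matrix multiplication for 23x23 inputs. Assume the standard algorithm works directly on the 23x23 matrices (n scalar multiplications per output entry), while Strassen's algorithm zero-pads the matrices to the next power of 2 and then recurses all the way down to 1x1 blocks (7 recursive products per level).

Matrix multiplication for 23x23 matrices:

Strassen's algorithm requires power-of-2 dimensions. Pad 23x23 to 32x32 (next power of 2).

Standard algorithm: 23^3 = 12167 multiplications
Strassen's algorithm: 7^(log2(32)) = 7^5 = 16807 multiplications
Difference: 12167 - 16807 = -4640 (Strassen uses MORE here due to padding overhead — for small or just-over-power-of-2 n, padding can outweigh the per-level savings)

Standard: 12167 multiplications (23^3). Strassen: 16807 multiplications (7^5, after padding to 32x32). Strassen reduces 8 recursive multiplications to 7 at each level.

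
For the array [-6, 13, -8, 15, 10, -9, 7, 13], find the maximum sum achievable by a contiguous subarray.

Using Kadane's algorithm on [-6, 13, -8, 15, 10, -9, 7, 13]:

Scanning through the array:
Position 1 (value 13): max_ending_here = 13, max_so_far = 13
Position 2 (value -8): max_ending_here = 5, max_so_far = 13
Position 3 (value 15): max_ending_here = 20, max_so_far = 20
Position 4 (value 10): max_ending_here = 30, max_so_far = 30
Position 5 (value -9): max_ending_here = 21, max_so_far = 30
Position 6 (value 7): max_ending_here = 28, max_so_far = 30
Position 7 (value 13): max_ending_here = 41, max_so_far = 41

Maximum subarray: [13, -8, 15, 10, -9, 7, 13]
Maximum sum: 41

The maximum subarray is [13, -8, 15, 10, -9, 7, 13] with sum 41. This subarray runs from index 1 to index 7.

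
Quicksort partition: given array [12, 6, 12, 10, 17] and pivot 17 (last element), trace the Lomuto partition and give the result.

Lomuto partition with pivot = 17:

Initial array: [12, 6, 12, 10, 17]

arr[0]=12 <= 17: swap with position 0, array becomes [12, 6, 12, 10, 17]
arr[1]=6 <= 17: swap with position 1, array becomes [12, 6, 12, 10, 17]
arr[2]=12 <= 17: swap with position 2, array becomes [12, 6, 12, 10, 17]
arr[3]=10 <= 17: swap with position 3, array becomes [12, 6, 12, 10, 17]

Place pivot at position 4: [12, 6, 12, 10, 17]
Pivot position: 4

After partitioning with pivot 17, the array becomes [12, 6, 12, 10, 17]. The pivot is placed at index 4. All elements to the left of the pivot are <= 17, and all elements to the right are > 17.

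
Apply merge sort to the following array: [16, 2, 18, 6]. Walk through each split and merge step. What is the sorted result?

Merge sort trace:

Split: [16, 2, 18, 6] -> [16, 2] and [18, 6]
  Split: [16, 2] -> [16] and [2]
  Merge: [16] + [2] -> [2, 16]
  Split: [18, 6] -> [18] and [6]
  Merge: [18] + [6] -> [6, 18]
Merge: [2, 16] + [6, 18] -> [2, 6, 16, 18]

Final sorted array: [2, 6, 16, 18]

The merge sort proceeds by recursively splitting the array and merging sorted halves.
After all merges, the sorted array is [2, 6, 16, 18].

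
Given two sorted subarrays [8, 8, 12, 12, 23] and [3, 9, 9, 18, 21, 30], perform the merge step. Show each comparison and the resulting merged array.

Merging process:

Compare 8 vs 3: take 3 from right. Merged: [3]
Compare 8 vs 9: take 8 from left. Merged: [3, 8]
Compare 8 vs 9: take 8 from left. Merged: [3, 8, 8]
Compare 12 vs 9: take 9 from right. Merged: [3, 8, 8, 9]
Compare 12 vs 9: take 9 from right. Merged: [3, 8, 8, 9, 9]
Compare 12 vs 18: take 12 from left. Merged: [3, 8, 8, 9, 9, 12]
Compare 12 vs 18: take 12 from left. Merged: [3, 8, 8, 9, 9, 12, 12]
Compare 23 vs 18: take 18 from right. Merged: [3, 8, 8, 9, 9, 12, 12, 18]
Compare 23 vs 21: take 21 from right. Merged: [3, 8, 8, 9, 9, 12, 12, 18, 21]
Compare 23 vs 30: take 23 from left. Merged: [3, 8, 8, 9, 9, 12, 12, 18, 21, 23]
Append remaining from right: [30]. Merged: [3, 8, 8, 9, 9, 12, 12, 18, 21, 23, 30]

Final merged array: [3, 8, 8, 9, 9, 12, 12, 18, 21, 23, 30]
Total comparisons: 10

The merged array is [3, 8, 8, 9, 9, 12, 12, 18, 21, 23, 30], requiring 10 comparisons. The merge step runs in O(n) time where n is the total number of elements.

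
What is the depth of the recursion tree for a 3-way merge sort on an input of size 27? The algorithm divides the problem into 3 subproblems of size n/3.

For divide and conquer with division factor 3:

Problem sizes at each level:
Level 0: 27
Level 1: 9
Level 2: 3
Level 3: 1

The root is level 0 and the size-1 base case is level 3 (the tree spans levels 0 through 3, i.e. 4 levels counting the root), so the depth is the number of divisions: log_3(27) = 3

The recursion tree depth is log_3(27) = 3. At each level, the problem size is divided by 3, so it takes 3 divisions to reduce to a base case of size 1. The algorithm makes 3 recursive calls at each level.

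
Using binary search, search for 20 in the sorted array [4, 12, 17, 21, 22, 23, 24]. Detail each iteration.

Binary search for 20 in [4, 12, 17, 21, 22, 23, 24]:

lo=0, hi=6, mid=3, arr[mid]=21 -> 21 > 20, search left half
lo=0, hi=2, mid=1, arr[mid]=12 -> 12 < 20, search right half
lo=2, hi=2, mid=2, arr[mid]=17 -> 17 < 20, search right half
lo=3 > hi=2, target 20 not found

Binary search determines that 20 is not in the array after 3 comparisons. The search space was exhausted without finding the target.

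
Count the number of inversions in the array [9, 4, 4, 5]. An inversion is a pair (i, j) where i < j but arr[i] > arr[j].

Finding inversions in [9, 4, 4, 5]:

(0, 1): arr[0]=9 > arr[1]=4
(0, 2): arr[0]=9 > arr[2]=4
(0, 3): arr[0]=9 > arr[3]=5

Total inversions: 3

The array has 3 inversion(s): (0,1), (0,2), (0,3). Each pair (i,j) satisfies i < j and arr[i] > arr[j].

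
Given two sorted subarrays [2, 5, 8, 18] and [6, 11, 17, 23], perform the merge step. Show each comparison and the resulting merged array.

Merging process:

Compare 2 vs 6: take 2 from left. Merged: [2]
Compare 5 vs 6: take 5 from left. Merged: [2, 5]
Compare 8 vs 6: take 6 from right. Merged: [2, 5, 6]
Compare 8 vs 11: take 8 from left. Merged: [2, 5, 6, 8]
Compare 18 vs 11: take 11 from right. Merged: [2, 5, 6, 8, 11]
Compare 18 vs 17: take 17 from right. Merged: [2, 5, 6, 8, 11, 17]
Compare 18 vs 23: take 18 from left. Merged: [2, 5, 6, 8, 11, 17, 18]
Append remaining from right: [23]. Merged: [2, 5, 6, 8, 11, 17, 18, 23]

Final merged array: [2, 5, 6, 8, 11, 17, 18, 23]
Total comparisons: 7

The merged array is [2, 5, 6, 8, 11, 17, 18, 23], requiring 7 comparisons. The merge step runs in O(n) time where n is the total number of elements.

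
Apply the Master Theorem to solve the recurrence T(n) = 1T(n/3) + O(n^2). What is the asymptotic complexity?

Master Theorem for T(n) = 1T(n/3) + O(n^2):

a = 1, b = 3, c = 2
log_b(a) = log_3(1) = 0.0000

Case 3: c = 2 > log_3(1) = 0.0000
T(n) = O(n^2) = O(n^2)

For T(n) = 1T(n/3) + O(n^2): log_3(1) = 0.0000. This is Case 3 of the Master Theorem (c > log_b(a), work dominated by root), giving O(n^2).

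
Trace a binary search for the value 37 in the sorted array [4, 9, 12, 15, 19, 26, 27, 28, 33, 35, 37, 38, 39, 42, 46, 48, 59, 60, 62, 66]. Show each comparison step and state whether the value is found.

Binary search for 37 in [4, 9, 12, 15, 19, 26, 27, 28, 33, 35, 37, 38, 39, 42, 46, 48, 59, 60, 62, 66]:

lo=0, hi=19, mid=9, arr[mid]=35 -> 35 < 37, search right half
lo=10, hi=19, mid=14, arr[mid]=46 -> 46 > 37, search left half
lo=10, hi=13, mid=11, arr[mid]=38 -> 38 > 37, search left half
lo=10, hi=10, mid=10, arr[mid]=37 -> Found target at index 10!

Binary search finds 37 at index 10 after 4 comparisons. The search repeatedly halves the search space by comparing with the middle element.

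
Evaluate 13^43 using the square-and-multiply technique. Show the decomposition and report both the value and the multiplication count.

Computing 13^43 by squaring (build up from 13^1; each line after the first costs one multiplication):

13^1 = 13
13^2 = (13^1)^2 = 13^2 = 169
13^4 = (13^2)^2 = 169^2 = 28561
13^5 = 13 * 13^4 = 13 * 28561 = 371293
13^10 = (13^5)^2 = 371293^2 = 137858491849
13^20 = (13^10)^2 = 137858491849^2 = 19004963774880799438801
13^21 = 13 * 13^20 = 13 * 19004963774880799438801 = 247064529073450392704413
13^42 = (13^21)^2 = 247064529073450392704413^2 = 61040881526285814362156628321386486455989674569
13^43 = 13 * 13^42 = 13 * 61040881526285814362156628321386486455989674569 = 793531459841715586708036168178024323927865769397

Result: 793531459841715586708036168178024323927865769397
Multiplications needed: 8 (8 lines after 13^1)

13^43 = 793531459841715586708036168178024323927865769397. Using exponentiation by squaring, this requires 8 multiplications. The key idea: if the exponent is even, square the half-power; if odd, multiply by the base once.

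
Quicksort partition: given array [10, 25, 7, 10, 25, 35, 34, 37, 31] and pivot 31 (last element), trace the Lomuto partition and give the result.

Lomuto partition with pivot = 31:

Initial array: [10, 25, 7, 10, 25, 35, 34, 37, 31]

arr[0]=10 <= 31: swap with position 0, array becomes [10, 25, 7, 10, 25, 35, 34, 37, 31]
arr[1]=25 <= 31: swap with position 1, array becomes [10, 25, 7, 10, 25, 35, 34, 37, 31]
arr[2]=7 <= 31: swap with position 2, array becomes [10, 25, 7, 10, 25, 35, 34, 37, 31]
arr[3]=10 <= 31: swap with position 3, array becomes [10, 25, 7, 10, 25, 35, 34, 37, 31]
arr[4]=25 <= 31: swap with position 4, array becomes [10, 25, 7, 10, 25, 35, 34, 37, 31]
arr[5]=35 > 31: no swap
arr[6]=34 > 31: no swap
arr[7]=37 > 31: no swap

Place pivot at position 5: [10, 25, 7, 10, 25, 31, 34, 37, 35]
Pivot position: 5

After partitioning with pivot 31, the array becomes [10, 25, 7, 10, 25, 31, 34, 37, 35]. The pivot is placed at index 5. All elements to the left of the pivot are <= 31, and all elements to the right are > 31.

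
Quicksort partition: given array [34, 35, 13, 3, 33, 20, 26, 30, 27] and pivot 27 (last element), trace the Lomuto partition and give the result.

Lomuto partition with pivot = 27:

Initial array: [34, 35, 13, 3, 33, 20, 26, 30, 27]

arr[0]=34 > 27: no swap
arr[1]=35 > 27: no swap
arr[2]=13 <= 27: swap with position 0, array becomes [13, 35, 34, 3, 33, 20, 26, 30, 27]
arr[3]=3 <= 27: swap with position 1, array becomes [13, 3, 34, 35, 33, 20, 26, 30, 27]
arr[4]=33 > 27: no swap
arr[5]=20 <= 27: swap with position 2, array becomes [13, 3, 20, 35, 33, 34, 26, 30, 27]
arr[6]=26 <= 27: swap with position 3, array becomes [13, 3, 20, 26, 33, 34, 35, 30, 27]
arr[7]=30 > 27: no swap

Place pivot at position 4: [13, 3, 20, 26, 27, 34, 35, 30, 33]
Pivot position: 4

After partitioning with pivot 27, the array becomes [13, 3, 20, 26, 27, 34, 35, 30, 33]. The pivot is placed at index 4. All elements to the left of the pivot are <= 27, and all elements to the right are > 27.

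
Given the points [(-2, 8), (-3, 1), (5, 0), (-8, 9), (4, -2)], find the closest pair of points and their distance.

Computing all pairwise distances among 5 points:

d((-2, 8), (-3, 1)) = 7.0711
d((-2, 8), (5, 0)) = 10.6301
d((-2, 8), (-8, 9)) = 6.0828
d((-2, 8), (4, -2)) = 11.6619
d((-3, 1), (5, 0)) = 8.0623
d((-3, 1), (-8, 9)) = 9.434
d((-3, 1), (4, -2)) = 7.6158
d((5, 0), (-8, 9)) = 15.8114
d((5, 0), (4, -2)) = 2.2361 <-- minimum
d((-8, 9), (4, -2)) = 16.2788

Closest pair: (5, 0) and (4, -2) with distance 2.2361

The closest pair is (5, 0) and (4, -2) with Euclidean distance 2.2361. For 5 points, brute-force pairwise comparison is shown above. For large n, the divide-and-conquer algorithm (sort by x, recurse on halves, check the dividing strip) achieves O(n log n).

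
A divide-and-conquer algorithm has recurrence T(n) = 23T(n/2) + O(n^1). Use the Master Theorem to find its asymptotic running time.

Master Theorem for T(n) = 23T(n/2) + O(n^1):

a = 23, b = 2, c = 1
log_b(a) = log_2(23) = 4.5236

Case 1: c = 1 < log_2(23) = 4.5236
T(n) = O(n^(log_2 23))

For T(n) = 23T(n/2) + O(n^1): log_2(23) = 4.5236. This is Case 1 of the Master Theorem (c < log_b(a), work dominated by leaves), giving O(n^(log_2 23)).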